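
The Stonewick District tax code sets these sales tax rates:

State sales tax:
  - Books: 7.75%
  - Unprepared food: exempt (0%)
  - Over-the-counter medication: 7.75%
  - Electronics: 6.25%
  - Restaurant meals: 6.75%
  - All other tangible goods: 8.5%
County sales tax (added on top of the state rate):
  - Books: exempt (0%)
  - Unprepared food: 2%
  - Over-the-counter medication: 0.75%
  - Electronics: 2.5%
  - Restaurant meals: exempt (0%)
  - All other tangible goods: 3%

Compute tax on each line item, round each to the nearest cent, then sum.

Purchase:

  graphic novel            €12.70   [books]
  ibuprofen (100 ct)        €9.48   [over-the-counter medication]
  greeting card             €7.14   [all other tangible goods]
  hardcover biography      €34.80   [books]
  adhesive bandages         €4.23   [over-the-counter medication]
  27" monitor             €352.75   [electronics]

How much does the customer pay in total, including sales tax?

Graphic novel €12.70: books → 7.75% + 0% county = 7.75% → €0.98
Ibuprofen (100 ct) €9.48: over-the-counter medication → 7.75% + 0.75% county = 8.5% → €0.81
Greeting card €7.14: all other tangible goods → 8.5% + 3% county = 11.5% → €0.82
Hardcover biography €34.80: books → 7.75% + 0% county = 7.75% → €2.70
Adhesive bandages €4.23: over-the-counter medication → 7.75% + 0.75% county = 8.5% → €0.36
27" monitor €352.75: electronics → 6.25% + 2.5% county = 8.75% → €30.87
Subtotal = €421.10; tax = €36.54; total due = €457.64

€457.64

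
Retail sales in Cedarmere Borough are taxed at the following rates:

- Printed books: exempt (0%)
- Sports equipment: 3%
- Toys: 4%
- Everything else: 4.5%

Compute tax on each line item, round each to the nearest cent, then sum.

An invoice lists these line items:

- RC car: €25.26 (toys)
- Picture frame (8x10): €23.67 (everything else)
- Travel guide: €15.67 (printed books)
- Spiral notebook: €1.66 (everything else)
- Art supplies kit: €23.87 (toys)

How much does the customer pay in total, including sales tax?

€93.23

RC car €25.26: toys → 4% → €1.01
Picture frame (8x10) €23.67: everything else → 4.5% → €1.07
Travel guide €15.67: printed books → 0% → €0.00
Spiral notebook €1.66: everything else → 4.5% → €0.07
Art supplies kit €23.87: toys → 4% → €0.95
Subtotal = €90.13; tax = €3.10; total due = €93.23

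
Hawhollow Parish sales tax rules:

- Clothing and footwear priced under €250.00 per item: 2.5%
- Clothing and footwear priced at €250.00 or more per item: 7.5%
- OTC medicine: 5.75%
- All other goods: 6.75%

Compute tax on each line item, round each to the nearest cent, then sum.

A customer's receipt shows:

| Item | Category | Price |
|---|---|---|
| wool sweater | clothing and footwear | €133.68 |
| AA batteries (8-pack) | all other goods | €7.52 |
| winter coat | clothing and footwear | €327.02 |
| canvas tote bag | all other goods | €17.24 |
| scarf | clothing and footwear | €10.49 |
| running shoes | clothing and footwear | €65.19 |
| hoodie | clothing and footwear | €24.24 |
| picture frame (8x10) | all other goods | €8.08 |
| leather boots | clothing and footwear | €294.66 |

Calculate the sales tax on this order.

€54.69

Wool sweater €133.68: clothing and footwear, under €250.00 → 2.5% → €3.34
AA batteries (8-pack) €7.52: all other goods → 6.75% → €0.51
Winter coat €327.02: clothing and footwear, €250.00 or more → 7.5% → €24.53
Canvas tote bag €17.24: all other goods → 6.75% → €1.16
Scarf €10.49: clothing and footwear, under €250.00 → 2.5% → €0.26
Running shoes €65.19: clothing and footwear, under €250.00 → 2.5% → €1.63
Hoodie €24.24: clothing and footwear, under €250.00 → 2.5% → €0.61
Picture frame (8x10) €8.08: all other goods → 6.75% → €0.55
Leather boots €294.66: clothing and footwear, €250.00 or more → 7.5% → €22.10
Total tax = €3.34 + €0.51 + €24.53 + €1.16 + €0.26 + €1.63 + €0.61 + €0.55 + €22.10 = €54.69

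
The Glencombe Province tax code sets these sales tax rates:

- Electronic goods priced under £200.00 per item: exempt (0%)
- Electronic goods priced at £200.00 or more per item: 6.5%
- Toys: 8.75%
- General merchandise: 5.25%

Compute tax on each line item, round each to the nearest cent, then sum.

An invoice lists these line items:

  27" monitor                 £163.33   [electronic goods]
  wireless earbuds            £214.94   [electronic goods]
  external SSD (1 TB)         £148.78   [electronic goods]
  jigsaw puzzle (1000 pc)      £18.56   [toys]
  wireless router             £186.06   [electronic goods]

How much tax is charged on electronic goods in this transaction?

27" monitor £163.33: electronic goods, under £200.00 → 0% → £0.00
Wireless earbuds £214.94: electronic goods, £200.00 or more → 6.5% → £13.97
External SSD (1 TB) £148.78: electronic goods, under £200.00 → 0% → £0.00
Wireless router £186.06: electronic goods, under £200.00 → 0% → £0.00
Tax on electronic goods = £0.00 + £13.97 + £0.00 + £0.00 = £13.97

£13.97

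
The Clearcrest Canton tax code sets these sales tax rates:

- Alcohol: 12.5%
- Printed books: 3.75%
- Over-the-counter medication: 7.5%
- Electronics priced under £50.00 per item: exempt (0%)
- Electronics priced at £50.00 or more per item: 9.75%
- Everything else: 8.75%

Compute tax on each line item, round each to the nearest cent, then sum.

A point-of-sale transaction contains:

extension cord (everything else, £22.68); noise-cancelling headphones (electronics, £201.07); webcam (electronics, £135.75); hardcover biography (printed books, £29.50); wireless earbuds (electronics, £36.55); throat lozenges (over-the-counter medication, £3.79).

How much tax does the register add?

£36.21

Extension cord £22.68: everything else → 8.75% → £1.98
Noise-cancelling headphones £201.07: electronics, £50.00 or more → 9.75% → £19.60
Webcam £135.75: electronics, £50.00 or more → 9.75% → £13.24
Hardcover biography £29.50: printed books → 3.75% → £1.11
Wireless earbuds £36.55: electronics, under £50.00 → 0% → £0.00
Throat lozenges £3.79: over-the-counter medication → 7.5% → £0.28
Total tax = £1.98 + £19.60 + £13.24 + £1.11 + £0.28 = £36.21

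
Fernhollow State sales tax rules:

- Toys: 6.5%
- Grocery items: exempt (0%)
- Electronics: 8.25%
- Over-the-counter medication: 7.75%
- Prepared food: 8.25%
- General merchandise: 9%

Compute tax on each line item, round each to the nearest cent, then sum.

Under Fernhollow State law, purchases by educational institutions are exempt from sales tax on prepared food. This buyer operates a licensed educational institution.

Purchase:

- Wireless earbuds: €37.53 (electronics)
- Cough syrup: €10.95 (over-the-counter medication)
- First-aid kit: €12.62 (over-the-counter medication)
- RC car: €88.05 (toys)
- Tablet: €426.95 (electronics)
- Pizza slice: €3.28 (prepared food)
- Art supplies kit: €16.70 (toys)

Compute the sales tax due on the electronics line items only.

Wireless earbuds €37.53: electronics → 8.25% → €3.10
Tablet €426.95: electronics → 8.25% → €35.22
Tax on electronics = €3.10 + €35.22 = €38.32

€38.32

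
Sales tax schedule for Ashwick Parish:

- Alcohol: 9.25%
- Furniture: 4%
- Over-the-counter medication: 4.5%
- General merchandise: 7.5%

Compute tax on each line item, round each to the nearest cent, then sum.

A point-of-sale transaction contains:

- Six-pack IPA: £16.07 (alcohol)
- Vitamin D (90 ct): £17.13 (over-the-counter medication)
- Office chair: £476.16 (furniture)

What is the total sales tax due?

Six-pack IPA £16.07: alcohol → 9.25% → £1.49
Vitamin D (90 ct) £17.13: over-the-counter medication → 4.5% → £0.77
Office chair £476.16: furniture → 4% → £19.05
Total tax = £1.49 + £0.77 + £19.05 = £21.31

£21.31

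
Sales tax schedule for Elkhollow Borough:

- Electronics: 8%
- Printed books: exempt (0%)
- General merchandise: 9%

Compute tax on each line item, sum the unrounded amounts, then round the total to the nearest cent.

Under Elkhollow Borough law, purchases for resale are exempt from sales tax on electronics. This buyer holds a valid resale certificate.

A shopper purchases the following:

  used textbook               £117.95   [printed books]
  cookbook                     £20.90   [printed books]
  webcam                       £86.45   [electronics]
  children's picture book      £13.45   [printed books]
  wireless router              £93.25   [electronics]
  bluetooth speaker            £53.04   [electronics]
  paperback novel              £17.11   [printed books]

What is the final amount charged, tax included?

Used textbook £117.95: printed books → 0% → £0.00
Cookbook £20.90: printed books → 0% → £0.00
Webcam £86.45: electronics, buyer-exempt → 0% → £0.00
Children's picture book £13.45: printed books → 0% → £0.00
Wireless router £93.25: electronics, buyer-exempt → 0% → £0.00
Bluetooth speaker £53.04: electronics, buyer-exempt → 0% → £0.00
Paperback novel £17.11: printed books → 0% → £0.00
Subtotal = £402.15; unrounded tax = £0.00 → £0.00; total due = £402.15

£402.15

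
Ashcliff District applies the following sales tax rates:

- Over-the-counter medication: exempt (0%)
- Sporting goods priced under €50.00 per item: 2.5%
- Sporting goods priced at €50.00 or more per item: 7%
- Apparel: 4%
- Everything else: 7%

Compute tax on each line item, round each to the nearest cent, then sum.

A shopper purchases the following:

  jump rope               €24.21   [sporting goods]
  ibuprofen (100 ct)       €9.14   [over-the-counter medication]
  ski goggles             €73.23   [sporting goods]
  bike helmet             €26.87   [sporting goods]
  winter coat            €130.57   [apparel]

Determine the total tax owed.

Jump rope €24.21: sporting goods, under €50.00 → 2.5% → €0.61
Ibuprofen (100 ct) €9.14: over-the-counter medication → 0% → €0.00
Ski goggles €73.23: sporting goods, €50.00 or more → 7% → €5.13
Bike helmet €26.87: sporting goods, under €50.00 → 2.5% → €0.67
Winter coat €130.57: apparel → 4% → €5.22
Total tax = €0.61 + €5.13 + €0.67 + €5.22 = €11.63

€11.63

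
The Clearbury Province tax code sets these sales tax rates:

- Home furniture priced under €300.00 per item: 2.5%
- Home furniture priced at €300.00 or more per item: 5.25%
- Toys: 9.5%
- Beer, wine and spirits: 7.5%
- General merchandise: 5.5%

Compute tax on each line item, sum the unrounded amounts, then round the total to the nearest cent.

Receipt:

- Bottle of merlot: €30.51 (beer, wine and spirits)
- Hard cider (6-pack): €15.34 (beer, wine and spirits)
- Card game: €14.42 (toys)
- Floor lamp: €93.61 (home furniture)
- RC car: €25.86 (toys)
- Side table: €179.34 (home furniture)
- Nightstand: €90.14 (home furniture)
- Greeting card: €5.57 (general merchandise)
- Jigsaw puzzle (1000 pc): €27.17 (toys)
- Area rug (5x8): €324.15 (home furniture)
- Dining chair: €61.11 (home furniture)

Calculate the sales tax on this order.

€37.78

Bottle of merlot €30.51: beer, wine and spirits → 7.5% → €2.28825
Hard cider (6-pack) €15.34: beer, wine and spirits → 7.5% → €1.1505
Card game €14.42: toys → 9.5% → €1.3699
Floor lamp €93.61: home furniture, under €300.00 → 2.5% → €2.34025
RC car €25.86: toys → 9.5% → €2.4567
Side table €179.34: home furniture, under €300.00 → 2.5% → €4.4835
Nightstand €90.14: home furniture, under €300.00 → 2.5% → €2.2535
Greeting card €5.57: general merchandise → 5.5% → €0.30635
Jigsaw puzzle (1000 pc) €27.17: toys → 9.5% → €2.58115
Area rug (5x8) €324.15: home furniture, €300.00 or more → 5.25% → €17.017875
Dining chair €61.11: home furniture, under €300.00 → 2.5% → €1.52775
Unrounded tax sum = €37.775725 → €37.78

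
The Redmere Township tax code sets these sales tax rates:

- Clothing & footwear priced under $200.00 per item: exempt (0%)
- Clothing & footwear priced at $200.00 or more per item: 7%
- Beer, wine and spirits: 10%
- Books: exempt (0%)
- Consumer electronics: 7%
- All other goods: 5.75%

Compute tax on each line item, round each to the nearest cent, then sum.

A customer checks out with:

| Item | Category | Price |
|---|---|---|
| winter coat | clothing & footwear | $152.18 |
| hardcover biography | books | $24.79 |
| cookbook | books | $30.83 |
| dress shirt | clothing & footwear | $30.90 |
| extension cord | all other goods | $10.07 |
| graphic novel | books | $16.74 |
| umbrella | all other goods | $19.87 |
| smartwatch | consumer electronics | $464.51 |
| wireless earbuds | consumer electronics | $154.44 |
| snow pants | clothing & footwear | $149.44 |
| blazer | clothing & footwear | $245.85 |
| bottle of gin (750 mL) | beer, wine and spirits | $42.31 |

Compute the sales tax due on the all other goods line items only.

$1.72

Extension cord $10.07: all other goods → 5.75% → $0.58
Umbrella $19.87: all other goods → 5.75% → $1.14
Tax on all other goods = $0.58 + $1.14 = $1.72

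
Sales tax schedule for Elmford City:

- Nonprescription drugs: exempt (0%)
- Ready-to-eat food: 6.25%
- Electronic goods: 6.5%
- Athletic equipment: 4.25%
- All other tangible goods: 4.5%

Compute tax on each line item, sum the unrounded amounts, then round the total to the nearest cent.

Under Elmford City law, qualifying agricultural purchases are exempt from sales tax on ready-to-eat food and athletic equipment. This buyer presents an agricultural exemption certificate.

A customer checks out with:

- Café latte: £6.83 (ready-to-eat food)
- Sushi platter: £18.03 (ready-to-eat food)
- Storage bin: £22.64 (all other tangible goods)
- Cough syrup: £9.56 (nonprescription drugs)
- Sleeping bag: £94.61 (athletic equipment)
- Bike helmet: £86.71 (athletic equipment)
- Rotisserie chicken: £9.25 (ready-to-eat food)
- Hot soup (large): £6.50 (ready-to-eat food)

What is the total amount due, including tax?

Café latte £6.83: ready-to-eat food, buyer-exempt → 0% → £0.00
Sushi platter £18.03: ready-to-eat food, buyer-exempt → 0% → £0.00
Storage bin £22.64: all other tangible goods → 4.5% → £1.0188
Cough syrup £9.56: nonprescription drugs → 0% → £0.00
Sleeping bag £94.61: athletic equipment, buyer-exempt → 0% → £0.00
Bike helmet £86.71: athletic equipment, buyer-exempt → 0% → £0.00
Rotisserie chicken £9.25: ready-to-eat food, buyer-exempt → 0% → £0.00
Hot soup (large) £6.50: ready-to-eat food, buyer-exempt → 0% → £0.00
Subtotal = £254.13; unrounded tax = £1.0188 → £1.02; total due = £255.15

£255.15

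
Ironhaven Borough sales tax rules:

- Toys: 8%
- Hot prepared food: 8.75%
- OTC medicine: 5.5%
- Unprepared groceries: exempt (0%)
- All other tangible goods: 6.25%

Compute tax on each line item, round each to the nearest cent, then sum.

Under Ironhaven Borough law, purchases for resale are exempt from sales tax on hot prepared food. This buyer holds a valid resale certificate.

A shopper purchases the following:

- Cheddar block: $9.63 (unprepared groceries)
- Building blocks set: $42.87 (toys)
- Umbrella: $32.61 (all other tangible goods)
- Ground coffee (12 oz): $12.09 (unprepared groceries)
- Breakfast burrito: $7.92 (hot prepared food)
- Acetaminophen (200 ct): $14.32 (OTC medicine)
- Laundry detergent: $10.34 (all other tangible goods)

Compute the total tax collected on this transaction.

$6.91

Cheddar block $9.63: unprepared groceries → 0% → $0.00
Building blocks set $42.87: toys → 8% → $3.43
Umbrella $32.61: all other tangible goods → 6.25% → $2.04
Ground coffee (12 oz) $12.09: unprepared groceries → 0% → $0.00
Breakfast burrito $7.92: hot prepared food, buyer-exempt → 0% → $0.00
Acetaminophen (200 ct) $14.32: OTC medicine → 5.5% → $0.79
Laundry detergent $10.34: all other tangible goods → 6.25% → $0.65
Total tax = $3.43 + $2.04 + $0.79 + $0.65 = $6.91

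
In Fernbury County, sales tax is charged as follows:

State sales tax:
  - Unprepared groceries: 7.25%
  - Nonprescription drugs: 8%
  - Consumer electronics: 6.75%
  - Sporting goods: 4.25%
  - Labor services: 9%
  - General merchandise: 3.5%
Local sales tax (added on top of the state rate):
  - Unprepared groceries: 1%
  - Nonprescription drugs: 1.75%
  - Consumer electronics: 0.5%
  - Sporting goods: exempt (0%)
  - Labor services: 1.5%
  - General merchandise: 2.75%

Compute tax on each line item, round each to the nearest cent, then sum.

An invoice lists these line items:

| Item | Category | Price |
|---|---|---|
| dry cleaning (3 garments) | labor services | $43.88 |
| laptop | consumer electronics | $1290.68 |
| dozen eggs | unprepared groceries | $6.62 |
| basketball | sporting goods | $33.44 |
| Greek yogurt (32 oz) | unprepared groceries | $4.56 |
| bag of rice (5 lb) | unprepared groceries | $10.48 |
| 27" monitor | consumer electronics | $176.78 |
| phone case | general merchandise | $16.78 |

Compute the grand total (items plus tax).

Dry cleaning (3 garments) $43.88: labor services → 9% + 1.5% local = 10.5% → $4.61
Laptop $1290.68: consumer electronics → 6.75% + 0.5% local = 7.25% → $93.57
Dozen eggs $6.62: unprepared groceries → 7.25% + 1% local = 8.25% → $0.55
Basketball $33.44: sporting goods → 4.25% + 0% local = 4.25% → $1.42
Greek yogurt (32 oz) $4.56: unprepared groceries → 7.25% + 1% local = 8.25% → $0.38
Bag of rice (5 lb) $10.48: unprepared groceries → 7.25% + 1% local = 8.25% → $0.86
27" monitor $176.78: consumer electronics → 6.75% + 0.5% local = 7.25% → $12.82
Phone case $16.78: general merchandise → 3.5% + 2.75% local = 6.25% → $1.05
Subtotal = $1583.22; tax = $115.26; total due = $1698.48

$1698.48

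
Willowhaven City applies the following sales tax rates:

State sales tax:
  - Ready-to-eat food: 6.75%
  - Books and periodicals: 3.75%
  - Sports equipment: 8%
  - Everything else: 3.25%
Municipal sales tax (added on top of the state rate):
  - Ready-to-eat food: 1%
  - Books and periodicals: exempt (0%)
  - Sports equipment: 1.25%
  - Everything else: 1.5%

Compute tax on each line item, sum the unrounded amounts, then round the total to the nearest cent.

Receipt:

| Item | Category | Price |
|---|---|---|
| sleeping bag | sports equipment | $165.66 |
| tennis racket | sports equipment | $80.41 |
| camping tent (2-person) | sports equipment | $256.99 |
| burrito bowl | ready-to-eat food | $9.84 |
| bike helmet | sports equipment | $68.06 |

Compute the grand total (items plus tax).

Sleeping bag $165.66: sports equipment → 8% + 1.25% municipal = 9.25% → $15.32355
Tennis racket $80.41: sports equipment → 8% + 1.25% municipal = 9.25% → $7.437925
Camping tent (2-person) $256.99: sports equipment → 8% + 1.25% municipal = 9.25% → $23.771575
Burrito bowl $9.84: ready-to-eat food → 6.75% + 1% municipal = 7.75% → $0.7626
Bike helmet $68.06: sports equipment → 8% + 1.25% municipal = 9.25% → $6.29555
Subtotal = $580.96; unrounded tax = $53.5912 → $53.59; total due = $634.55

$634.55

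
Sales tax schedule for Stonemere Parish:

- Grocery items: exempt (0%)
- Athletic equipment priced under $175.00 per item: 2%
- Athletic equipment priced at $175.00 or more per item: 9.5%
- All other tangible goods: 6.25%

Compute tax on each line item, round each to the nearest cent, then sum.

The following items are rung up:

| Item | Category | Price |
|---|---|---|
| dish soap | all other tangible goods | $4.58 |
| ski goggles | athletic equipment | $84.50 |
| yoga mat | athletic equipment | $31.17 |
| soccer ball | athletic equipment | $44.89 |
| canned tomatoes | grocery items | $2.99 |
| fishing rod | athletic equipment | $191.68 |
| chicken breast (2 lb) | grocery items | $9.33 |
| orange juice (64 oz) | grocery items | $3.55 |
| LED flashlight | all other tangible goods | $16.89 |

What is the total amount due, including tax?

Dish soap $4.58: all other tangible goods → 6.25% → $0.29
Ski goggles $84.50: athletic equipment, under $175.00 → 2% → $1.69
Yoga mat $31.17: athletic equipment, under $175.00 → 2% → $0.62
Soccer ball $44.89: athletic equipment, under $175.00 → 2% → $0.90
Canned tomatoes $2.99: grocery items → 0% → $0.00
Fishing rod $191.68: athletic equipment, $175.00 or more → 9.5% → $18.21
Chicken breast (2 lb) $9.33: grocery items → 0% → $0.00
Orange juice (64 oz) $3.55: grocery items → 0% → $0.00
LED flashlight $16.89: all other tangible goods → 6.25% → $1.06
Subtotal = $389.58; tax = $22.77; total due = $412.35

$412.35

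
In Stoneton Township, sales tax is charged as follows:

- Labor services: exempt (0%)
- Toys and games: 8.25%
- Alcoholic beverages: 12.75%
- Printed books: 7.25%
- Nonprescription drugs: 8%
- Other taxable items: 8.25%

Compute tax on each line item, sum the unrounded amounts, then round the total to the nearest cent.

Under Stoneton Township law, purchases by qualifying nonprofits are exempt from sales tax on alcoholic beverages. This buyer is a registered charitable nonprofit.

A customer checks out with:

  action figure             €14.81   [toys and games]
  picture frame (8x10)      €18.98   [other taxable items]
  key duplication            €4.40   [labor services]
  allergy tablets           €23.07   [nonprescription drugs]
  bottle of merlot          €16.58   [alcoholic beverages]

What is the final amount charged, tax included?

€82.47

Action figure €14.81: toys and games → 8.25% → €1.221825
Picture frame (8x10) €18.98: other taxable items → 8.25% → €1.56585
Key duplication €4.40: labor services → 0% → €0.00
Allergy tablets €23.07: nonprescription drugs → 8% → €1.8456
Bottle of merlot €16.58: alcoholic beverages, buyer-exempt → 0% → €0.00
Subtotal = €77.84; unrounded tax = €4.633275 → €4.63; total due = €82.47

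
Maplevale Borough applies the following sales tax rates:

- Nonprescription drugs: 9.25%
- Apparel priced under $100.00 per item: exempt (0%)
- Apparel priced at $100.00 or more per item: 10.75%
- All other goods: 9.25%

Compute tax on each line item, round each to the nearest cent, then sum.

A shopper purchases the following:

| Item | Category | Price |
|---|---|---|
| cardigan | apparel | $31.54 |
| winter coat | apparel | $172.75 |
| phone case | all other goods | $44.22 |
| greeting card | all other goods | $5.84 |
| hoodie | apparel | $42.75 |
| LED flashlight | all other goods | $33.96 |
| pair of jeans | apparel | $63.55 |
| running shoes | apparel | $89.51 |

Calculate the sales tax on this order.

$26.34

Cardigan $31.54: apparel, under $100.00 → 0% → $0.00
Winter coat $172.75: apparel, $100.00 or more → 10.75% → $18.57
Phone case $44.22: all other goods → 9.25% → $4.09
Greeting card $5.84: all other goods → 9.25% → $0.54
Hoodie $42.75: apparel, under $100.00 → 0% → $0.00
LED flashlight $33.96: all other goods → 9.25% → $3.14
Pair of jeans $63.55: apparel, under $100.00 → 0% → $0.00
Running shoes $89.51: apparel, under $100.00 → 0% → $0.00
Total tax = $18.57 + $4.09 + $0.54 + $3.14 = $26.34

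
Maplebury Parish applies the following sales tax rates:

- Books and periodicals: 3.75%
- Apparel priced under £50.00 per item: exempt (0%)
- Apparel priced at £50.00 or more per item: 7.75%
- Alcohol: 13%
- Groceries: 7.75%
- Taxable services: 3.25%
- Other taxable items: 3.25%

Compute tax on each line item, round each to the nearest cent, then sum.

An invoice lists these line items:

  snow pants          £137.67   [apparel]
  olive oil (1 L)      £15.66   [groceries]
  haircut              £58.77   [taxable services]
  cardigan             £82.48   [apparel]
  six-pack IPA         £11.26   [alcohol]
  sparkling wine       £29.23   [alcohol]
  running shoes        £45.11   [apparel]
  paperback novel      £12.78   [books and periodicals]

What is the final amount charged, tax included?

Snow pants £137.67: apparel, £50.00 or more → 7.75% → £10.67
Olive oil (1 L) £15.66: groceries → 7.75% → £1.21
Haircut £58.77: taxable services → 3.25% → £1.91
Cardigan £82.48: apparel, £50.00 or more → 7.75% → £6.39
Six-pack IPA £11.26: alcohol → 13% → £1.46
Sparkling wine £29.23: alcohol → 13% → £3.80
Running shoes £45.11: apparel, under £50.00 → 0% → £0.00
Paperback novel £12.78: books and periodicals → 3.75% → £0.48
Subtotal = £392.96; tax = £25.92; total due = £418.88

£418.88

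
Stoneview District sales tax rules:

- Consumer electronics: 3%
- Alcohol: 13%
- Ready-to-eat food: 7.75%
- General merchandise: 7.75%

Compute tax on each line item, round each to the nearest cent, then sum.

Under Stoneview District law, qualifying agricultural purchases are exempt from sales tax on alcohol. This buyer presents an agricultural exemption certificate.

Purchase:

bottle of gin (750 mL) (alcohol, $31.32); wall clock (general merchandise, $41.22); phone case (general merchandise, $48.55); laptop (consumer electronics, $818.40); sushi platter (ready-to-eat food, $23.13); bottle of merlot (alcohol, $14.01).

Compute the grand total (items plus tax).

Bottle of gin (750 mL) $31.32: alcohol, buyer-exempt → 0% → $0.00
Wall clock $41.22: general merchandise → 7.75% → $3.19
Phone case $48.55: general merchandise → 7.75% → $3.76
Laptop $818.40: consumer electronics → 3% → $24.55
Sushi platter $23.13: ready-to-eat food → 7.75% → $1.79
Bottle of merlot $14.01: alcohol, buyer-exempt → 0% → $0.00
Subtotal = $976.63; tax = $33.29; total due = $1009.92

$1009.92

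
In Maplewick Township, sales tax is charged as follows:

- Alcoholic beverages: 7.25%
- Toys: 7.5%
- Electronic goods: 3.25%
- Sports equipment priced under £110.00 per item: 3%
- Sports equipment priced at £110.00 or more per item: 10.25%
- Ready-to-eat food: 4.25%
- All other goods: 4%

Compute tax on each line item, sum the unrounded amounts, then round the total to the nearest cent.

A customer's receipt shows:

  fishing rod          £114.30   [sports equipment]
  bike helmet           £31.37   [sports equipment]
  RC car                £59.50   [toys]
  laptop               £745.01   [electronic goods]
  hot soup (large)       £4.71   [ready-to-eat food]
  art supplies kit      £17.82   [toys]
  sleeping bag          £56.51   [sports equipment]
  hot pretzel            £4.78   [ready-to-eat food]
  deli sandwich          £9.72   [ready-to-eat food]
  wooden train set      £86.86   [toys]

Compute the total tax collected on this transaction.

Fishing rod £114.30: sports equipment, £110.00 or more → 10.25% → £11.71575
Bike helmet £31.37: sports equipment, under £110.00 → 3% → £0.9411
RC car £59.50: toys → 7.5% → £4.4625
Laptop £745.01: electronic goods → 3.25% → £24.212825
Hot soup (large) £4.71: ready-to-eat food → 4.25% → £0.200175
Art supplies kit £17.82: toys → 7.5% → £1.3365
Sleeping bag £56.51: sports equipment, under £110.00 → 3% → £1.6953
Hot pretzel £4.78: ready-to-eat food → 4.25% → £0.20315
Deli sandwich £9.72: ready-to-eat food → 4.25% → £0.4131
Wooden train set £86.86: toys → 7.5% → £6.5145
Unrounded tax sum = £51.6949 → £51.69

£51.69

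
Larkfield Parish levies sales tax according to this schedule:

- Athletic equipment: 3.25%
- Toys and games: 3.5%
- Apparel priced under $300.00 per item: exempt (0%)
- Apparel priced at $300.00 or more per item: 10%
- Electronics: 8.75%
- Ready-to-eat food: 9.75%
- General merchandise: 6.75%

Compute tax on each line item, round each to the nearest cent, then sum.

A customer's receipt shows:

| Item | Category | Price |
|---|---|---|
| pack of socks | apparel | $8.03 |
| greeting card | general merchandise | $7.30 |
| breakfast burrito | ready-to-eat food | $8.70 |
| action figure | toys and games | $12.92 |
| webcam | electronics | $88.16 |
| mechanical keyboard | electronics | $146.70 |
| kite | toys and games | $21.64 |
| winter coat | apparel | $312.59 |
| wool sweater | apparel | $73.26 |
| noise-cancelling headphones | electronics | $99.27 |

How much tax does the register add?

Pack of socks $8.03: apparel, under $300.00 → 0% → $0.00
Greeting card $7.30: general merchandise → 6.75% → $0.49
Breakfast burrito $8.70: ready-to-eat food → 9.75% → $0.85
Action figure $12.92: toys and games → 3.5% → $0.45
Webcam $88.16: electronics → 8.75% → $7.71
Mechanical keyboard $146.70: electronics → 8.75% → $12.84
Kite $21.64: toys and games → 3.5% → $0.76
Winter coat $312.59: apparel, $300.00 or more → 10% → $31.26
Wool sweater $73.26: apparel, under $300.00 → 0% → $0.00
Noise-cancelling headphones $99.27: electronics → 8.75% → $8.69
Total tax = $0.49 + $0.85 + $0.45 + $7.71 + $12.84 + $0.76 + $31.26 + $8.69 = $63.05

$63.05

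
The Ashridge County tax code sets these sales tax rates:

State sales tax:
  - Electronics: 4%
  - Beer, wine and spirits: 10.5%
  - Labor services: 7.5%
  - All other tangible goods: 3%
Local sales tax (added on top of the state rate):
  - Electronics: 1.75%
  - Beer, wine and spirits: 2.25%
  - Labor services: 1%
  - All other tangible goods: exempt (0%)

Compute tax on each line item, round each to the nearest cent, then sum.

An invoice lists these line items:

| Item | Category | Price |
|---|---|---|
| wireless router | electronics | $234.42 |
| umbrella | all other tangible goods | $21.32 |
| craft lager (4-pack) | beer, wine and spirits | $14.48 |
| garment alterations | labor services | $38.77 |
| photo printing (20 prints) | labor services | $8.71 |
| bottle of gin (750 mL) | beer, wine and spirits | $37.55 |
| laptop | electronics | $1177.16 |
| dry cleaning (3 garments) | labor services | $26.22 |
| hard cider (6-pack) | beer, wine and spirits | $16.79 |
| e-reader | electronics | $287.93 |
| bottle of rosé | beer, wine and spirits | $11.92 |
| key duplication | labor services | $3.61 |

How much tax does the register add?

Wireless router $234.42: electronics → 4% + 1.75% local = 5.75% → $13.48
Umbrella $21.32: all other tangible goods → 3% + 0% local = 3% → $0.64
Craft lager (4-pack) $14.48: beer, wine and spirits → 10.5% + 2.25% local = 12.75% → $1.85
Garment alterations $38.77: labor services → 7.5% + 1% local = 8.5% → $3.30
Photo printing (20 prints) $8.71: labor services → 7.5% + 1% local = 8.5% → $0.74
Bottle of gin (750 mL) $37.55: beer, wine and spirits → 10.5% + 2.25% local = 12.75% → $4.79
Laptop $1177.16: electronics → 4% + 1.75% local = 5.75% → $67.69
Dry cleaning (3 garments) $26.22: labor services → 7.5% + 1% local = 8.5% → $2.23
Hard cider (6-pack) $16.79: beer, wine and spirits → 10.5% + 2.25% local = 12.75% → $2.14
E-reader $287.93: electronics → 4% + 1.75% local = 5.75% → $16.56
Bottle of rosé $11.92: beer, wine and spirits → 10.5% + 2.25% local = 12.75% → $1.52
Key duplication $3.61: labor services → 7.5% + 1% local = 8.5% → $0.31
Total tax = $13.48 + $0.64 + $1.85 + $3.30 + $0.74 + $4.79 + $67.69 + $2.23 + $2.14 + $16.56 + $1.52 + $0.31 = $115.25

$115.25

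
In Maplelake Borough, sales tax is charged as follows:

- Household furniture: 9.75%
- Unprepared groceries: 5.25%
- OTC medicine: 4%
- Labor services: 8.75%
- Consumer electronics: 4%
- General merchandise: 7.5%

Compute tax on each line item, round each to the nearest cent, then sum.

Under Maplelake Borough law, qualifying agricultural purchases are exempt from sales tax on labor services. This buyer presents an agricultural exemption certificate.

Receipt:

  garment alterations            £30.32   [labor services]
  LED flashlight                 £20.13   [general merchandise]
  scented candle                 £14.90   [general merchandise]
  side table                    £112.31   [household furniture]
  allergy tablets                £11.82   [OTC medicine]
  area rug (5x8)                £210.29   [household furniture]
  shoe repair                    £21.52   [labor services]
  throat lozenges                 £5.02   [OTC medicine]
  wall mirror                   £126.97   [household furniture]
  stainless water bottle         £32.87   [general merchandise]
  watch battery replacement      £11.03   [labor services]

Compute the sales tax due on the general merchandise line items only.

£5.10

LED flashlight £20.13: general merchandise → 7.5% → £1.51
Scented candle £14.90: general merchandise → 7.5% → £1.12
Stainless water bottle £32.87: general merchandise → 7.5% → £2.47
Tax on general merchandise = £1.51 + £1.12 + £2.47 = £5.10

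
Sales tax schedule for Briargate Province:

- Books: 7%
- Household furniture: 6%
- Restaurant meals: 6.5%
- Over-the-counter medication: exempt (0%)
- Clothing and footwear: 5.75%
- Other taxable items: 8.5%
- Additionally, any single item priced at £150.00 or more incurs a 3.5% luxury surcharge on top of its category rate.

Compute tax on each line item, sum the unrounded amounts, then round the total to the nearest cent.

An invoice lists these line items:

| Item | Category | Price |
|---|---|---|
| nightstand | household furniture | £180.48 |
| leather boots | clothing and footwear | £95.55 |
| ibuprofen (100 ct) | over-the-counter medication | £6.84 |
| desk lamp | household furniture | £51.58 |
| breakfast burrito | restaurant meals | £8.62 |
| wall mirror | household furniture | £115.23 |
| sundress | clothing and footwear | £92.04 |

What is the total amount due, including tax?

Nightstand £180.48: household furniture → 6% + 3.5% surcharge = 9.5% → £17.1456
Leather boots £95.55: clothing and footwear → 5.75% → £5.494125
Ibuprofen (100 ct) £6.84: over-the-counter medication → 0% → £0.00
Desk lamp £51.58: household furniture → 6% → £3.0948
Breakfast burrito £8.62: restaurant meals → 6.5% → £0.5603
Wall mirror £115.23: household furniture → 6% → £6.9138
Sundress £92.04: clothing and footwear → 5.75% → £5.2923
Subtotal = £550.34; unrounded tax = £38.500925 → £38.50; total due = £588.84

£588.84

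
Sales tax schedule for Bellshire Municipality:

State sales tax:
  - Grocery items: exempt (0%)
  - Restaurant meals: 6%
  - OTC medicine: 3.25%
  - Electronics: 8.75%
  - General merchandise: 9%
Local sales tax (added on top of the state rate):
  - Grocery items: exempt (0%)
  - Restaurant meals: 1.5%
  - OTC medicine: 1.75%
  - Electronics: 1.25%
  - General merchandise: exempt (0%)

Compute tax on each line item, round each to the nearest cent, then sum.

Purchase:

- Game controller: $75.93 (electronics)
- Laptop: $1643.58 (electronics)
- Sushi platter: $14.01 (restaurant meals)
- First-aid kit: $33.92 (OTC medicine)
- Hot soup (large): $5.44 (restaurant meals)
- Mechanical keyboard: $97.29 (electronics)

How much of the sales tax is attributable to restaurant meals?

$1.46

Sushi platter $14.01: restaurant meals → 6% + 1.5% local = 7.5% → $1.05
Hot soup (large) $5.44: restaurant meals → 6% + 1.5% local = 7.5% → $0.41
Tax on restaurant meals = $1.05 + $0.41 = $1.46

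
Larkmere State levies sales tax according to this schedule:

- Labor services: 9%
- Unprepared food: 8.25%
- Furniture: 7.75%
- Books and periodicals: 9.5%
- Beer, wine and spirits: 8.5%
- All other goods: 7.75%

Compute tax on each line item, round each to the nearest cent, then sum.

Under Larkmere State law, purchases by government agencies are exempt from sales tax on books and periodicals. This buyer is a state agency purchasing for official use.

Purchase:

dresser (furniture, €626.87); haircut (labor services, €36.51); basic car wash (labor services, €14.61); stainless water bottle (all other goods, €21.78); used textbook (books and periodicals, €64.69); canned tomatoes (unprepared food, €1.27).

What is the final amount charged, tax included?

Dresser €626.87: furniture → 7.75% → €48.58
Haircut €36.51: labor services → 9% → €3.29
Basic car wash €14.61: labor services → 9% → €1.31
Stainless water bottle €21.78: all other goods → 7.75% → €1.69
Used textbook €64.69: books and periodicals, buyer-exempt → 0% → €0.00
Canned tomatoes €1.27: unprepared food → 8.25% → €0.10
Subtotal = €765.73; tax = €54.97; total due = €820.70

€820.70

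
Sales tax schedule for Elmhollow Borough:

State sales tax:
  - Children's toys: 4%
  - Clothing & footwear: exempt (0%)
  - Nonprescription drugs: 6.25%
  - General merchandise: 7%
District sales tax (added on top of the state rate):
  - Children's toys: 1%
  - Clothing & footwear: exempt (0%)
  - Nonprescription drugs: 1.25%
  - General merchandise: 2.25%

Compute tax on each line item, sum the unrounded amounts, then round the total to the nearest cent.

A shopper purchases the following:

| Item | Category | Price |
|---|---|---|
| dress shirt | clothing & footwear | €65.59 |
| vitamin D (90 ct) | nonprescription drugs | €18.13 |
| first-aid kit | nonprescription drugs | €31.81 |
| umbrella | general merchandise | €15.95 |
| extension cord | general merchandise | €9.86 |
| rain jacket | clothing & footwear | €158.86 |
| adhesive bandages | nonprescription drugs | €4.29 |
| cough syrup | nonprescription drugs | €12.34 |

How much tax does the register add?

Dress shirt €65.59: clothing & footwear → 0% + 0% district = 0% → €0.00
Vitamin D (90 ct) €18.13: nonprescription drugs → 6.25% + 1.25% district = 7.5% → €1.35975
First-aid kit €31.81: nonprescription drugs → 6.25% + 1.25% district = 7.5% → €2.38575
Umbrella €15.95: general merchandise → 7% + 2.25% district = 9.25% → €1.475375
Extension cord €9.86: general merchandise → 7% + 2.25% district = 9.25% → €0.91205
Rain jacket €158.86: clothing & footwear → 0% + 0% district = 0% → €0.00
Adhesive bandages €4.29: nonprescription drugs → 6.25% + 1.25% district = 7.5% → €0.32175
Cough syrup €12.34: nonprescription drugs → 6.25% + 1.25% district = 7.5% → €0.9255
Unrounded tax sum = €7.380175 → €7.38

€7.38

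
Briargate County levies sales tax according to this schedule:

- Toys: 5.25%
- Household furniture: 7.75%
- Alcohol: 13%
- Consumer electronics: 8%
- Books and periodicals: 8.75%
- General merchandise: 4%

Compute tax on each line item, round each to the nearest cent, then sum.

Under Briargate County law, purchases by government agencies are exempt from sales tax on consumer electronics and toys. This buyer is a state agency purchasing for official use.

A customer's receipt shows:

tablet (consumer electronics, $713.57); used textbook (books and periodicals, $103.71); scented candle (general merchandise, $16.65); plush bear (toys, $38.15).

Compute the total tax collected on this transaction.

Tablet $713.57: consumer electronics, buyer-exempt → 0% → $0.00
Used textbook $103.71: books and periodicals → 8.75% → $9.07
Scented candle $16.65: general merchandise → 4% → $0.67
Plush bear $38.15: toys, buyer-exempt → 0% → $0.00
Total tax = $9.07 + $0.67 = $9.74

$9.74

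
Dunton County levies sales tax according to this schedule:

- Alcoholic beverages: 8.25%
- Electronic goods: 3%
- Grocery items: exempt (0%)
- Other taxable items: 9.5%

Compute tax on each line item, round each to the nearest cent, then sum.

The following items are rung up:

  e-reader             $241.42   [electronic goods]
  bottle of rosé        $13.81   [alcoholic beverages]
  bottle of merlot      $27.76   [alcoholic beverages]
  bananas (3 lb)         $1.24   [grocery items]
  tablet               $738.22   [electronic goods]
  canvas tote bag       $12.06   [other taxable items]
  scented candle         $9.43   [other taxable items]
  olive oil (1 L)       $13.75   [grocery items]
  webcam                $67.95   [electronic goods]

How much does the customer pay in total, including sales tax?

$1162.55

E-reader $241.42: electronic goods → 3% → $7.24
Bottle of rosé $13.81: alcoholic beverages → 8.25% → $1.14
Bottle of merlot $27.76: alcoholic beverages → 8.25% → $2.29
Bananas (3 lb) $1.24: grocery items → 0% → $0.00
Tablet $738.22: electronic goods → 3% → $22.15
Canvas tote bag $12.06: other taxable items → 9.5% → $1.15
Scented candle $9.43: other taxable items → 9.5% → $0.90
Olive oil (1 L) $13.75: grocery items → 0% → $0.00
Webcam $67.95: electronic goods → 3% → $2.04
Subtotal = $1125.64; tax = $36.91; total due = $1162.55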